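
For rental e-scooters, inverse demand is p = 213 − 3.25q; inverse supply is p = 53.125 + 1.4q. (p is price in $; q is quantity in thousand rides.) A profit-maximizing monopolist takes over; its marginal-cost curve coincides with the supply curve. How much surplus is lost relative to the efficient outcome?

$465.15 thousand

Competitive equilibrium: 213 − 3.25q = 53.125 + 1.4q → q* = 34.3817, p* = 101.2594.
Marginal revenue: MR = 213 − 6.5q. Set MR = MC: 213 − 6.5q = 53.125 + 1.4q → q_m = 20.2373.
Price p_m = 213 − 3.25·20.2373 = 147.2288; MC(q_m) = 53.125 + 1.4·20.2373 = 81.4572.
Competitive q* = 34.3817, so Δq = 14.1444; wedge = 147.2288 − 81.4572 = 65.7716.
The triangle = ½ × 14.1444 × 65.7716 = $465.15 thousand.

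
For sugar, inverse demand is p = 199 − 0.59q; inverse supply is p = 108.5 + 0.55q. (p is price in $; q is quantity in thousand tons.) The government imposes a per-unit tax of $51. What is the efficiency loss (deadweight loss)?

$1140.79 thousand

Competitive equilibrium: 199 − 0.59q = 108.5 + 0.55q → q* = 79.386, p* = 152.1623.
With the tax, the buyer price exceeds the seller price by 51: (199 − 0.59q) − (108.5 + 0.55q) = 51 → q' = 34.6491.
Δq = 79.386 − 34.6491 = 44.7369; the wedge equals the tax, 51.
The triangle = ½ × 44.7369 × 51 = $1140.79 thousand.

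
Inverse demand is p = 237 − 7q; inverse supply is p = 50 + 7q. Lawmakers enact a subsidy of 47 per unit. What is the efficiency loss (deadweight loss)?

Competitive equilibrium: 237 − 7q = 50 + 7q → q* = 13.3571, p* = 143.5.
The subsidy lowers effective supply by 47: p = 3 + 7q.
New quantity: 237 − 7q = 3 + 7q → q' = 16.7143.
Overproduction Δq = 16.7143 − 13.3571 = 3.3572; wedge = subsidy = 47.
The triangle = ½ × 3.3572 × 47 = 78.89.

78.89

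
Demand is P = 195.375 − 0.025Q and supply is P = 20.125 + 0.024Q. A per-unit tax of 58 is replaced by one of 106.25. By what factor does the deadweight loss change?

3.356

Competitive equilibrium: 195.375 − 0.025Q = 20.125 + 0.024Q → Q* = 3576.5306, P* = 105.9617.
For a per-unit tax t: ΔQ = t/0.049, so DWL = ½·t·(t/0.049) = t²/0.098.
At t = 58: DWL = 34326.531. At t = 106.25: DWL = 115194.515.
Ratio = (106.25/58)² = 3.356.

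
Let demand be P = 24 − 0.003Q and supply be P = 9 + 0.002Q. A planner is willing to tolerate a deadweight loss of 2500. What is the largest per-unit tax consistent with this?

5

Competitive equilibrium: 24 − 0.003Q = 9 + 0.002Q → Q* = 3000, P* = 15.
A tax t gives ΔQ = t/0.005 and wedge t, so DWL = t²/0.01.
t²/0.01 = 2500 → t² = 25 → t = 5.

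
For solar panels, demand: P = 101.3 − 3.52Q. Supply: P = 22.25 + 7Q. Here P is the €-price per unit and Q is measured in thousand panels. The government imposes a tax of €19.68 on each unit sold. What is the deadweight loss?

€18.41 thousand

Competitive equilibrium: 101.3 − 3.52Q = 22.25 + 7Q → Q* = 7.5143, P* = 74.8498.
With the tax, the buyer price exceeds the seller price by 19.68: (101.3 − 3.52Q) − (22.25 + 7Q) = 19.68 → Q' = 5.6435.
ΔQ = 7.5143 − 5.6435 = 1.8708; the wedge equals the tax, 19.68.
The triangle = ½ × 1.8708 × 19.68 = €18.41 thousand.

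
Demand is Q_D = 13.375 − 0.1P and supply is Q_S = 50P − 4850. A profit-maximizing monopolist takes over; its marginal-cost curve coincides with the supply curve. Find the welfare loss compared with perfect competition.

In inverse form: demand P = 133.75 − 10Q, supply P = 97 + 0.02Q.
Competitive equilibrium: 133.75 − 10Q = 97 + 0.02Q → Q* = 3.6677, P* = 97.0734.
Marginal revenue: MR = 133.75 − 20Q. Set MR = MC: 133.75 − 20Q = 97 + 0.02Q → Q_m = 1.8357.
Price P_m = 133.75 − 10·1.8357 = 115.393; MC(Q_m) = 97 + 0.02·1.8357 = 97.0367.
Competitive Q* = 3.6677, so ΔQ = 1.832; wedge = 115.393 − 97.0367 = 18.3563.
The triangle = ½ × 1.832 × 18.3563 = 16.81.

16.81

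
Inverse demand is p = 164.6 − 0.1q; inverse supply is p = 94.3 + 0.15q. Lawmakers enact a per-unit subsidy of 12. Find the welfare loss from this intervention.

Competitive equilibrium: 164.6 − 0.1q = 94.3 + 0.15q → q* = 281.2, p* = 136.48.
The subsidy lowers effective supply by 12: p = 82.3 + 0.15q.
New quantity: 164.6 − 0.1q = 82.3 + 0.15q → q' = 329.2.
Overproduction Δq = 329.2 − 281.2 = 48; wedge = subsidy = 12.
The triangle = ½ × 48 × 12 = 288.

288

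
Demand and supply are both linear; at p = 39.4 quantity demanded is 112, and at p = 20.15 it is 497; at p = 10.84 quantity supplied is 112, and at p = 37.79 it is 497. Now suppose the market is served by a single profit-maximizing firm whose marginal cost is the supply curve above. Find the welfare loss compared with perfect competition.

Demand slope = (20.15 − 39.4)/(497 − 112) = −0.05, so p = 45 − 0.05q.
Supply slope = (37.79 − 10.84)/(497 − 112) = 0.07, so p = 3 + 0.07q.
Competitive equilibrium: 45 − 0.05q = 3 + 0.07q → q* = 350, p* = 27.5.
Marginal revenue: MR = 45 − 0.1q. Set MR = MC: 45 − 0.1q = 3 + 0.07q → q_m = 247.05882.
Price p_m = 45 − 0.05·247.05882 = 32.64706; MC(q_m) = 3 + 0.07·247.05882 = 20.29412.
Competitive q* = 350, so Δq = 102.94118; wedge = 32.64706 − 20.29412 = 12.35294.
Deadweight loss = ½ × 102.94118 × 12.35294 = 635.81.

635.81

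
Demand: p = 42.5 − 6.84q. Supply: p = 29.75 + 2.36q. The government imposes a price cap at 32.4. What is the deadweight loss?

0.32

Competitive equilibrium: 42.5 − 6.84q = 29.75 + 2.36q → q* = 1.3859, p* = 33.0207.
At the ceiling p = 32.4, quantity supplied = (32.4 − 29.75)/2.36 = 1.1229.
Willingness to pay at q' = 1.1229: 42.5 − 6.84·1.1229 = 34.8194.
Δq = 1.3859 − 1.1229 = 0.263; wedge = 34.8194 − 32.4 = 2.4194.
Welfare loss = ½ × 0.263 × 2.4194 = 0.32.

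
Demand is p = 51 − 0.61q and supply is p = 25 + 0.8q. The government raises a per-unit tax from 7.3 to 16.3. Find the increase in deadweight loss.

75.32

Competitive equilibrium: 51 − 0.61q = 25 + 0.8q → q* = 18.4397, p* = 39.7518.
For a per-unit tax t: Δq = t/1.41, so DWL = ½·t·(t/1.41) = t²/2.82.
At t = 7.3: DWL = 18.897. At t = 16.3: DWL = 94.216.
Increase = 94.216 − 18.897 = 75.32.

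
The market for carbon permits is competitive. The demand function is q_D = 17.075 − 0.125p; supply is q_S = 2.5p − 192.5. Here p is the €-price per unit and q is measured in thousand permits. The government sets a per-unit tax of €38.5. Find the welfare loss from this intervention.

€88.23 thousand

In inverse form: demand p = 136.6 − 8q, supply p = 77 + 0.4q.
Competitive equilibrium: 136.6 − 8q = 77 + 0.4q → q* = 7.0952, p* = 79.8381.
With the tax, the buyer price exceeds the seller price by 38.5: (136.6 − 8q) − (77 + 0.4q) = 38.5 → q' = 2.5119.
Δq = 7.0952 − 2.5119 = 4.5833; the wedge equals the tax, 38.5.
DWL = ½ × 4.5833 × 38.5 = €88.23 thousand.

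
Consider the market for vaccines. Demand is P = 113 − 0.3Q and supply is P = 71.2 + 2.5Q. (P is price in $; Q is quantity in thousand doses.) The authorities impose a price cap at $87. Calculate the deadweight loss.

Competitive equilibrium: 113 − 0.3Q = 71.2 + 2.5Q → Q* = 14.9286, P* = 108.5214.
At the ceiling P = 87, quantity supplied = (87 − 71.2)/2.5 = 6.32.
Willingness to pay at Q' = 6.32: 113 − 0.3·6.32 = 111.104.
ΔQ = 14.9286 − 6.32 = 8.6086; wedge = 111.104 − 87 = 24.104.
Deadweight loss = ½ × 8.6086 × 24.104 = $103.75 thousand.

$103.75 thousand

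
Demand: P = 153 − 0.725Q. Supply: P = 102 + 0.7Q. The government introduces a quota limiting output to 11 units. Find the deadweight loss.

437.84

Competitive equilibrium: 153 − 0.725Q = 102 + 0.7Q → Q* = 35.7895, P* = 127.0526.
At Q = 11: demand price = 153 − 0.725·11 = 145.025; supply price = 102 + 0.7·11 = 109.7.
ΔQ = 35.7895 − 11 = 24.7895; wedge = 145.025 − 109.7 = 35.325.
The triangle = ½ × 24.7895 × 35.325 = 437.84.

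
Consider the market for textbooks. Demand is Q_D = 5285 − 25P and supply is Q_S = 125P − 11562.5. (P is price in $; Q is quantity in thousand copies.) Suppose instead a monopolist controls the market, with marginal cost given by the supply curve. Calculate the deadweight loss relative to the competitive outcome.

$30426.16 thousand

In inverse form: demand P = 211.4 − 0.04Q, supply P = 92.5 + 0.008Q.
Competitive equilibrium: 211.4 − 0.04Q = 92.5 + 0.008Q → Q* = 2477.08333, P* = 112.31667.
Marginal revenue: MR = 211.4 − 0.08Q. Set MR = MC: 211.4 − 0.08Q = 92.5 + 0.008Q → Q_m = 1351.13636.
Price P_m = 211.4 − 0.04·1351.13636 = 157.35455; MC(Q_m) = 92.5 + 0.008·1351.13636 = 103.30909.
Competitive Q* = 2477.08333, so ΔQ = 1125.94697; wedge = 157.35455 − 103.30909 = 54.04546.
The triangle = ½ × 1125.94697 × 54.04546 = $30426.16 thousand.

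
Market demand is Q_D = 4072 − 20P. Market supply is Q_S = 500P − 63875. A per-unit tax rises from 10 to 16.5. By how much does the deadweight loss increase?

1656.25

In inverse form: demand P = 203.6 − 0.05Q, supply P = 127.75 + 0.002Q.
Competitive equilibrium: 203.6 − 0.05Q = 127.75 + 0.002Q → Q* = 1458.6538, P* = 130.6673.
For a per-unit tax t: ΔQ = t/0.052, so DWL = ½·t·(t/0.052) = t²/0.104.
At t = 10: DWL = 961.538. At t = 16.5: DWL = 2617.788.
Increase = 2617.788 − 961.538 = 1656.25.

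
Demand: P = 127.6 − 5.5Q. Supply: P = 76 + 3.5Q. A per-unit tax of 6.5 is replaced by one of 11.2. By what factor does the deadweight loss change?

2.969

Competitive equilibrium: 127.6 − 5.5Q = 76 + 3.5Q → Q* = 5.7333, P* = 96.0667.
For a per-unit tax t: ΔQ = t/9, so DWL = ½·t·(t/9) = t²/18.
At t = 6.5: DWL = 2.347. At t = 11.2: DWL = 6.969.
Ratio = (11.2/6.5)² = 2.969.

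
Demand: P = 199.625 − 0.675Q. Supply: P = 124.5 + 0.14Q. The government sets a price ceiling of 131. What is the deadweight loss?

Competitive equilibrium: 199.625 − 0.675Q = 124.5 + 0.14Q → Q* = 92.1779, P* = 137.4049.
At the ceiling P = 131, quantity supplied = (131 − 124.5)/0.14 = 46.4286.
Willingness to pay at Q' = 46.4286: 199.625 − 0.675·46.4286 = 168.2857.
ΔQ = 92.1779 − 46.4286 = 45.7493; wedge = 168.2857 − 131 = 37.2857.
The triangle = ½ × 45.7493 × 37.2857 = 852.90.

852.90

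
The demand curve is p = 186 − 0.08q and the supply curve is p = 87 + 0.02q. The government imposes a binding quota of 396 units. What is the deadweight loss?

17641.80

Competitive equilibrium: 186 − 0.08q = 87 + 0.02q → q* = 990, p* = 106.8.
At q = 396: demand price = 186 − 0.08·396 = 154.32; supply price = 87 + 0.02·396 = 94.92.
Δq = 990 − 396 = 594; wedge = 154.32 − 94.92 = 59.4.
The triangle = ½ × 594 × 59.4 = 17641.80.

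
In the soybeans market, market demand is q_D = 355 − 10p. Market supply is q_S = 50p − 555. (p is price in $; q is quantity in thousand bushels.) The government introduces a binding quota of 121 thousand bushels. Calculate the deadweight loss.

In inverse form: demand p = 35.5 − 0.1q, supply p = 11.1 + 0.02q.
Competitive equilibrium: 35.5 − 0.1q = 11.1 + 0.02q → q* = 203.3333, p* = 15.1667.
At q = 121: demand price = 35.5 − 0.1·121 = 23.4; supply price = 11.1 + 0.02·121 = 13.52.
Δq = 203.3333 − 121 = 82.3333; wedge = 23.4 − 13.52 = 9.88.
Deadweight loss = ½ × 82.3333 × 9.88 = $406.73 thousand.

$406.73 thousand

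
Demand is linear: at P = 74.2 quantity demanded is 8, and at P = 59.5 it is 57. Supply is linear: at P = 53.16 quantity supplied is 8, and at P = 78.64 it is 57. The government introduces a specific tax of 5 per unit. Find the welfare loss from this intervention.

15.24

Demand slope = (59.5 − 74.2)/(57 − 8) = −0.3, so P = 76.6 − 0.3Q.
Supply slope = (78.64 − 53.16)/(57 − 8) = 0.52, so P = 49 + 0.52Q.
Competitive equilibrium: 76.6 − 0.3Q = 49 + 0.52Q → Q* = 33.6585, P* = 66.5024.
With the tax, the buyer price exceeds the seller price by 5: (76.6 − 0.3Q) − (49 + 0.52Q) = 5 → Q' = 27.561.
ΔQ = 33.6585 − 27.561 = 6.0975; the wedge equals the tax, 5.
Welfare loss = ½ × 6.0975 × 5 = 15.24.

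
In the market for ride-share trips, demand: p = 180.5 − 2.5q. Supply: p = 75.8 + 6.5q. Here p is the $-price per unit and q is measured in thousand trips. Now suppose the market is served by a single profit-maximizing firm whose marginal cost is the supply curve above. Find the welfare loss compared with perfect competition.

$28.78 thousand

Competitive equilibrium: 180.5 − 2.5q = 75.8 + 6.5q → q* = 11.6333, p* = 151.4167.
Marginal revenue: MR = 180.5 − 5q. Set MR = MC: 180.5 − 5q = 75.8 + 6.5q → q_m = 9.1043.
Price p_m = 180.5 − 2.5·9.1043 = 157.7393; MC(q_m) = 75.8 + 6.5·9.1043 = 134.978.
Competitive q* = 11.6333, so Δq = 2.529; wedge = 157.7393 − 134.978 = 22.7613.
Welfare loss = ½ × 2.529 × 22.7613 = $28.78 thousand.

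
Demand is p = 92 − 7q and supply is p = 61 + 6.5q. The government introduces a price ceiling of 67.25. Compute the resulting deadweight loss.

12.03

Competitive equilibrium: 92 − 7q = 61 + 6.5q → q* = 2.2963, p* = 75.9259.
At the ceiling p = 67.25, quantity supplied = (67.25 − 61)/6.5 = 0.9615.
Willingness to pay at q' = 0.9615: 92 − 7·0.9615 = 85.2695.
Δq = 2.2963 − 0.9615 = 1.3348; wedge = 85.2695 − 67.25 = 18.0195.
Deadweight loss = ½ × 1.3348 × 18.0195 = 12.03.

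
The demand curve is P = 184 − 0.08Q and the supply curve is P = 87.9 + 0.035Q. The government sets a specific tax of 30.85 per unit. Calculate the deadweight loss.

4137.92

Competitive equilibrium: 184 − 0.08Q = 87.9 + 0.035Q → Q* = 835.6522, P* = 117.1478.
With the tax, the buyer price exceeds the seller price by 30.85: (184 − 0.08Q) − (87.9 + 0.035Q) = 30.85 → Q' = 567.3913.
ΔQ = 835.6522 − 567.3913 = 268.2609; the wedge equals the tax, 30.85.
Deadweight loss = ½ × 268.2609 × 30.85 = 4137.92.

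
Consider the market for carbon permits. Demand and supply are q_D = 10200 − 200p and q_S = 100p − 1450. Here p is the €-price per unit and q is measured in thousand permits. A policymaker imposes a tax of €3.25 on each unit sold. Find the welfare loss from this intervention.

In inverse form: demand p = 51 − 0.005q, supply p = 14.5 + 0.01q.
Competitive equilibrium: 51 − 0.005q = 14.5 + 0.01q → q* = 2433.3333, p* = 38.8333.
With the tax, the buyer price exceeds the seller price by 3.25: (51 − 0.005q) − (14.5 + 0.01q) = 3.25 → q' = 2216.6667.
Δq = 2433.3333 − 2216.6667 = 216.6666; the wedge equals the tax, 3.25.
DWL = ½ × 216.6666 × 3.25 = €352.08 thousand.

€352.08 thousand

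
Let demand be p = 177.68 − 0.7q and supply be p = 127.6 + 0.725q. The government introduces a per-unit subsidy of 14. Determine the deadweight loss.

Competitive equilibrium: 177.68 − 0.7q = 127.6 + 0.725q → q* = 35.1439, p* = 153.0793.
The subsidy lowers effective supply by 14: p = 113.6 + 0.725q.
New quantity: 177.68 − 0.7q = 113.6 + 0.725q → q' = 44.9684.
Overproduction Δq = 44.9684 − 35.1439 = 9.8245; wedge = subsidy = 14.
The triangle = ½ × 9.8245 × 14 = 68.77.

68.77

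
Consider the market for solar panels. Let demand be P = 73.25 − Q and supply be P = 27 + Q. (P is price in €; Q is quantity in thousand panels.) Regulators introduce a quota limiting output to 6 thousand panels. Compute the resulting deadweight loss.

€293.27 thousand

Competitive equilibrium: 73.25 − Q = 27 + Q → Q* = 23.125, P* = 50.125.
At Q = 6: demand price = 73.25 − 1·6 = 67.25; supply price = 27 + 1·6 = 33.
ΔQ = 23.125 − 6 = 17.125; wedge = 67.25 − 33 = 34.25.
Welfare loss = ½ × 17.125 × 34.25 = €293.27 thousand.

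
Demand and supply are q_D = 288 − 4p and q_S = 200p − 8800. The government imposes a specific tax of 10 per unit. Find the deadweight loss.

196.08

In inverse form: demand p = 72 − 0.25q, supply p = 44 + 0.005q.
Competitive equilibrium: 72 − 0.25q = 44 + 0.005q → q* = 109.8039, p* = 44.549.
With the tax, the buyer price exceeds the seller price by 10: (72 − 0.25q) − (44 + 0.005q) = 10 → q' = 70.5882.
Δq = 109.8039 − 70.5882 = 39.2157; the wedge equals the tax, 10.
DWL = ½ × 39.2157 × 10 = 196.08.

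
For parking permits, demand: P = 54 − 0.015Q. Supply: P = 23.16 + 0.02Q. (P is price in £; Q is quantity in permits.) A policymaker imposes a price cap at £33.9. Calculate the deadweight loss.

Competitive equilibrium: 54 − 0.015Q = 23.16 + 0.02Q → Q* = 881.1429, P* = 40.7829.
At the ceiling P = 33.9, quantity supplied = (33.9 − 23.16)/0.02 = 537.
Willingness to pay at Q' = 537: 54 − 0.015·537 = 45.945.
ΔQ = 881.1429 − 537 = 344.1429; wedge = 45.945 − 33.9 = 12.045.
DWL = ½ × 344.1429 × 12.045 = £2072.60.

£2072.60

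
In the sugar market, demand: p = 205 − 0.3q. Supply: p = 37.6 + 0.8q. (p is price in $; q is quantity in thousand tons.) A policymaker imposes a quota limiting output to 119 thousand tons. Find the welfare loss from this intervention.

$605.57 thousand

Competitive equilibrium: 205 − 0.3q = 37.6 + 0.8q → q* = 152.1818, p* = 159.3455.
At q = 119: demand price = 205 − 0.3·119 = 169.3; supply price = 37.6 + 0.8·119 = 132.8.
Δq = 152.1818 − 119 = 33.1818; wedge = 169.3 − 132.8 = 36.5.
The triangle = ½ × 33.1818 × 36.5 = $605.57 thousand.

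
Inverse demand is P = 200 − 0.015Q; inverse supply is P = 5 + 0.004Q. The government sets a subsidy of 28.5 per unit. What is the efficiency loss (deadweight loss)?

Competitive equilibrium: 200 − 0.015Q = 5 + 0.004Q → Q* = 10263.1579, P* = 46.0526.
The subsidy lowers effective supply by 28.5: P = 0.004Q − 23.5.
New quantity: 200 − 0.015Q = 0.004Q − 23.5 → Q' = 11763.1579.
Overproduction ΔQ = 11763.1579 − 10263.1579 = 1500; wedge = subsidy = 28.5.
The triangle = ½ × 1500 × 28.5 = 21375.

21375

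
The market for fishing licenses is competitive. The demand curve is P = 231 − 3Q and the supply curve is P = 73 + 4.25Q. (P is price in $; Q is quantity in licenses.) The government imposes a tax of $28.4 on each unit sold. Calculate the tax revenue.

$507.67

Competitive equilibrium: 231 − 3Q = 73 + 4.25Q → Q* = 21.7931, P* = 165.62069.
With the tax, the buyer price exceeds the seller price by 28.4: (231 − 3Q) − (73 + 4.25Q) = 28.4 → Q' = 17.87586.
Tax revenue = 28.4 × 17.87586 = $507.67.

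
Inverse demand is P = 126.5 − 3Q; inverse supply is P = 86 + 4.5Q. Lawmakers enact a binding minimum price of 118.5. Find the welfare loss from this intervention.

Competitive equilibrium: 126.5 − 3Q = 86 + 4.5Q → Q* = 5.4, P* = 110.3.
At the floor P = 118.5, quantity demanded = (126.5 − 118.5)/3 = 2.6667.
Sellers' marginal cost at Q' = 2.6667: 86 + 4.5·2.6667 = 98.0002.
ΔQ = 5.4 − 2.6667 = 2.7333; wedge = 118.5 − 98.0002 = 20.4998.
Welfare loss = ½ × 2.7333 × 20.4998 = 28.02.

28.02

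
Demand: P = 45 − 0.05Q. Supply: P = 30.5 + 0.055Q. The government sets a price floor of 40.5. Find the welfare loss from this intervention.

Competitive equilibrium: 45 − 0.05Q = 30.5 + 0.055Q → Q* = 138.0952, P* = 38.0952.
At the floor P = 40.5, quantity demanded = (45 − 40.5)/0.05 = 90.
Sellers' marginal cost at Q' = 90: 30.5 + 0.055·90 = 35.45.
ΔQ = 138.0952 − 90 = 48.0952; wedge = 40.5 − 35.45 = 5.05.
DWL = ½ × 48.0952 × 5.05 = 121.44.

121.44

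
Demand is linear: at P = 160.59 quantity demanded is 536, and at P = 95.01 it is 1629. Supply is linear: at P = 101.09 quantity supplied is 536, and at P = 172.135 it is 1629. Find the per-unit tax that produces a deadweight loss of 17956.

67

Demand slope = (95.01 − 160.59)/(1629 − 536) = −0.06, so P = 192.75 − 0.06Q.
Supply slope = (172.135 − 101.09)/(1629 − 536) = 0.065, so P = 66.25 + 0.065Q.
Competitive equilibrium: 192.75 − 0.06Q = 66.25 + 0.065Q → Q* = 1012, P* = 132.03.
A tax t gives ΔQ = t/0.125 and wedge t, so DWL = t²/0.25.
t²/0.25 = 17956 → t² = 4489 → t = 67.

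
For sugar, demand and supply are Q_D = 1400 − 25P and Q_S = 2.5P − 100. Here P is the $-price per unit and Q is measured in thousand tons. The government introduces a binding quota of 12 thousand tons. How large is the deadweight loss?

$130.59 thousand

In inverse form: demand P = 56 − 0.04Q, supply P = 40 + 0.4Q.
Competitive equilibrium: 56 − 0.04Q = 40 + 0.4Q → Q* = 36.3636, P* = 54.5455.
At Q = 12: demand price = 56 − 0.04·12 = 55.52; supply price = 40 + 0.4·12 = 44.8.
ΔQ = 36.3636 − 12 = 24.3636; wedge = 55.52 − 44.8 = 10.72.
The triangle = ½ × 24.3636 × 10.72 = $130.59 thousand.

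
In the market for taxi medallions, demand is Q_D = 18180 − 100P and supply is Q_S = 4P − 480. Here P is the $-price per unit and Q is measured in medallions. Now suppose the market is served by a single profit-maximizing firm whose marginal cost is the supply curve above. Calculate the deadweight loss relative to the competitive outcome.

$10.08

In inverse form: demand P = 181.8 − 0.01Q, supply P = 120 + 0.25Q.
Competitive equilibrium: 181.8 − 0.01Q = 120 + 0.25Q → Q* = 237.6923, P* = 179.4231.
Marginal revenue: MR = 181.8 − 0.02Q. Set MR = MC: 181.8 − 0.02Q = 120 + 0.25Q → Q_m = 228.8889.
Price P_m = 181.8 − 0.01·228.8889 = 179.5111; MC(Q_m) = 120 + 0.25·228.8889 = 177.2222.
Competitive Q* = 237.6923, so ΔQ = 8.8034; wedge = 179.5111 − 177.2222 = 2.2889.
Welfare loss = ½ × 8.8034 × 2.2889 = $10.08.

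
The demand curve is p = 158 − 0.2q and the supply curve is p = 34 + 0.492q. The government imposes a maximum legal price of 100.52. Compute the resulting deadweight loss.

Competitive equilibrium: 158 − 0.2q = 34 + 0.492q → q* = 179.19075, p* = 122.16185.
At the ceiling p = 100.52, quantity supplied = (100.52 − 34)/0.492 = 135.20325.
Willingness to pay at q' = 135.20325: 158 − 0.2·135.20325 = 130.95935.
Δq = 179.19075 − 135.20325 = 43.9875; wedge = 130.95935 − 100.52 = 30.43935.
Deadweight loss = ½ × 43.9875 × 30.43935 = 669.48.

669.48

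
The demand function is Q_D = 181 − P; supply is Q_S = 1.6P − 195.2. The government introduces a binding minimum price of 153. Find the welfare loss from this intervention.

In inverse form: demand P = 181 − Q, supply P = 122 + 0.625Q.
Competitive equilibrium: 181 − Q = 122 + 0.625Q → Q* = 36.3077, P* = 144.6923.
At the floor P = 153, quantity demanded = (181 − 153)/1 = 28.
Sellers' marginal cost at Q' = 28: 122 + 0.625·28 = 139.5.
ΔQ = 36.3077 − 28 = 8.3077; wedge = 153 − 139.5 = 13.5.
Welfare loss = ½ × 8.3077 × 13.5 = 56.08.

56.08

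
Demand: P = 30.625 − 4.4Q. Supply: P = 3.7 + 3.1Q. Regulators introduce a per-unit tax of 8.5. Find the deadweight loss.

Competitive equilibrium: 30.625 − 4.4Q = 3.7 + 3.1Q → Q* = 3.59, P* = 14.829.
With the tax, the buyer price exceeds the seller price by 8.5: (30.625 − 4.4Q) − (3.7 + 3.1Q) = 8.5 → Q' = 2.4567.
ΔQ = 3.59 − 2.4567 = 1.1333; the wedge equals the tax, 8.5.
The triangle = ½ × 1.1333 × 8.5 = 4.82.

4.82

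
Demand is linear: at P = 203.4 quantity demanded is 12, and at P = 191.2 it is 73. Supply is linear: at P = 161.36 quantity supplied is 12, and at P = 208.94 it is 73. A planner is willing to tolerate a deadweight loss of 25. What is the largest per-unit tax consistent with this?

Demand slope = (191.2 − 203.4)/(73 − 12) = −0.2, so P = 205.8 − 0.2Q.
Supply slope = (208.94 − 161.36)/(73 − 12) = 0.78, so P = 152 + 0.78Q.
Competitive equilibrium: 205.8 − 0.2Q = 152 + 0.78Q → Q* = 54.898, P* = 194.8204.
A tax t gives ΔQ = t/0.98 and wedge t, so DWL = t²/1.96.
t²/1.96 = 25 → t² = 49 → t = 7.

7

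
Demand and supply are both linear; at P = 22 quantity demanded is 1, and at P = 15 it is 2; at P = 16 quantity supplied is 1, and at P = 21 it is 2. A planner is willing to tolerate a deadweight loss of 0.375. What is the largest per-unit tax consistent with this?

3

Demand slope = (15 − 22)/(2 − 1) = −7, so P = 29 − 7Q.
Supply slope = (21 − 16)/(2 − 1) = 5, so P = 11 + 5Q.
Competitive equilibrium: 29 − 7Q = 11 + 5Q → Q* = 1.5, P* = 18.5.
A tax t gives ΔQ = t/12 and wedge t, so DWL = t²/24.
t²/24 = 0.375 → t² = 9 → t = 3.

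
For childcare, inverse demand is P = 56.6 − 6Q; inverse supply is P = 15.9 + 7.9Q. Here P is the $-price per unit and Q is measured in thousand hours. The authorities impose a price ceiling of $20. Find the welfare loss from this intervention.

Competitive equilibrium: 56.6 − 6Q = 15.9 + 7.9Q → Q* = 2.9281, P* = 39.0317.
At the ceiling P = 20, quantity supplied = (20 − 15.9)/7.9 = 0.519.
Willingness to pay at Q' = 0.519: 56.6 − 6·0.519 = 53.486.
ΔQ = 2.9281 − 0.519 = 2.4091; wedge = 53.486 − 20 = 33.486.
Welfare loss = ½ × 2.4091 × 33.486 = $40.34 thousand.

$40.34 thousand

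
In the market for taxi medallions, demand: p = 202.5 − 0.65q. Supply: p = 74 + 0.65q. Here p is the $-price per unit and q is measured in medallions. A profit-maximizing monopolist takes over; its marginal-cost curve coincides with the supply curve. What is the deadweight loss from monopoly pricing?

$705.65

Competitive equilibrium: 202.5 − 0.65q = 74 + 0.65q → q* = 98.8462, p* = 138.25.
Marginal revenue: MR = 202.5 − 1.3q. Set MR = MC: 202.5 − 1.3q = 74 + 0.65q → q_m = 65.8974.
Price p_m = 202.5 − 0.65·65.8974 = 159.6667; MC(q_m) = 74 + 0.65·65.8974 = 116.8333.
Competitive q* = 98.8462, so Δq = 32.9488; wedge = 159.6667 − 116.8333 = 42.8334.
DWL = ½ × 32.9488 × 42.8334 = $705.65.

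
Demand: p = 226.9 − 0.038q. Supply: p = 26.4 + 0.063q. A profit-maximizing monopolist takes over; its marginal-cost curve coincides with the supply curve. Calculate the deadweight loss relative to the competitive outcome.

14873.56

Competitive equilibrium: 226.9 − 0.038q = 26.4 + 0.063q → q* = 1985.14851, p* = 151.46436.
Marginal revenue: MR = 226.9 − 0.076q. Set MR = MC: 226.9 − 0.076q = 26.4 + 0.063q → q_m = 1442.44604.
Price p_m = 226.9 − 0.038·1442.44604 = 172.08705; MC(q_m) = 26.4 + 0.063·1442.44604 = 117.2741.
Competitive q* = 1985.14851, so Δq = 542.70247; wedge = 172.08705 − 117.2741 = 54.81295.
The triangle = ½ × 542.70247 × 54.81295 = 14873.56.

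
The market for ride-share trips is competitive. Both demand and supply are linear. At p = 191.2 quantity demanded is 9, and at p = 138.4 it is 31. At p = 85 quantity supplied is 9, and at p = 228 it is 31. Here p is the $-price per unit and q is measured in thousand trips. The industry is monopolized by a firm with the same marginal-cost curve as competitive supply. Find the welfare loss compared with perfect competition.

$87.96 thousand

Demand slope = (138.4 − 191.2)/(31 − 9) = −2.4, so p = 212.8 − 2.4q.
Supply slope = (228 − 85)/(31 − 9) = 6.5, so p = 26.5 + 6.5q.
Competitive equilibrium: 212.8 − 2.4q = 26.5 + 6.5q → q* = 20.9326, p* = 162.5618.
Marginal revenue: MR = 212.8 − 4.8q. Set MR = MC: 212.8 − 4.8q = 26.5 + 6.5q → q_m = 16.4867.
Price p_m = 212.8 − 2.4·16.4867 = 173.2319; MC(q_m) = 26.5 + 6.5·16.4867 = 133.6636.
Competitive q* = 20.9326, so Δq = 4.4459; wedge = 173.2319 − 133.6636 = 39.5683.
Welfare loss = ½ × 4.4459 × 39.5683 = $87.96 thousand.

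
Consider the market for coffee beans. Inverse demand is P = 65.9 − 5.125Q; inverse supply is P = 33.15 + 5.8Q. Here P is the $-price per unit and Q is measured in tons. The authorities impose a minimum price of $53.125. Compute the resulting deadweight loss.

Competitive equilibrium: 65.9 − 5.125Q = 33.15 + 5.8Q → Q* = 2.9977, P* = 50.5367.
At the floor P = 53.125, quantity demanded = (65.9 − 53.125)/5.125 = 2.4927.
Sellers' marginal cost at Q' = 2.4927: 33.15 + 5.8·2.4927 = 47.6077.
ΔQ = 2.9977 − 2.4927 = 0.505; wedge = 53.125 − 47.6077 = 5.5173.
Welfare loss = ½ × 0.505 × 5.5173 = $1.39.

$1.39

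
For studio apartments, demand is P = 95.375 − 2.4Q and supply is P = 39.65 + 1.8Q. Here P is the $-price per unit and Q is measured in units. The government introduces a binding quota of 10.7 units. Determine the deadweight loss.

$13.85

Competitive equilibrium: 95.375 − 2.4Q = 39.65 + 1.8Q → Q* = 13.2679, P* = 63.5321.
At Q = 10.7: demand price = 95.375 − 2.4·10.7 = 69.695; supply price = 39.65 + 1.8·10.7 = 58.91.
ΔQ = 13.2679 − 10.7 = 2.5679; wedge = 69.695 − 58.91 = 10.785.
The triangle = ½ × 2.5679 × 10.785 = $13.85.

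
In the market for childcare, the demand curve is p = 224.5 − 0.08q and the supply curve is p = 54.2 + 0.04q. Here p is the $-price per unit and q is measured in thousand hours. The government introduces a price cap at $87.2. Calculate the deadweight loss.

$21182.04 thousand

Competitive equilibrium: 224.5 − 0.08q = 54.2 + 0.04q → q* = 1419.1667, p* = 110.9667.
At the ceiling p = 87.2, quantity supplied = (87.2 − 54.2)/0.04 = 825.
Willingness to pay at q' = 825: 224.5 − 0.08·825 = 158.5.
Δq = 1419.1667 − 825 = 594.1667; wedge = 158.5 − 87.2 = 71.3.
The triangle = ½ × 594.1667 × 71.3 = $21182.04 thousand.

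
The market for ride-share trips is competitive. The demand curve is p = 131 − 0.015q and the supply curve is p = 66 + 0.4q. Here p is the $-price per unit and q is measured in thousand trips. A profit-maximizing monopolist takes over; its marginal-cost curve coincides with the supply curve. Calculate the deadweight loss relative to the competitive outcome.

Competitive equilibrium: 131 − 0.015q = 66 + 0.4q → q* = 156.6265, p* = 128.6506.
Marginal revenue: MR = 131 − 0.03q. Set MR = MC: 131 − 0.03q = 66 + 0.4q → q_m = 151.1628.
Price p_m = 131 − 0.015·151.1628 = 128.7326; MC(q_m) = 66 + 0.4·151.1628 = 126.4651.
Competitive q* = 156.6265, so Δq = 5.4637; wedge = 128.7326 − 126.4651 = 2.2675.
The triangle = ½ × 5.4637 × 2.2675 = $6.19 thousand.

$6.19 thousand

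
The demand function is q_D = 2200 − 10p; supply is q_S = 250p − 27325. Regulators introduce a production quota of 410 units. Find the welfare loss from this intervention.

22270.02

In inverse form: demand p = 220 − 0.1q, supply p = 109.3 + 0.004q.
Competitive equilibrium: 220 − 0.1q = 109.3 + 0.004q → q* = 1064.4231, p* = 113.5577.
At q = 410: demand price = 220 − 0.1·410 = 179; supply price = 109.3 + 0.004·410 = 110.94.
Δq = 1064.4231 − 410 = 654.4231; wedge = 179 − 110.94 = 68.06.
DWL = ½ × 654.4231 × 68.06 = 22270.02.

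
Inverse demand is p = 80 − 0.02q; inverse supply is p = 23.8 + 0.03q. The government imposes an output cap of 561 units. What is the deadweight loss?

Competitive equilibrium: 80 − 0.02q = 23.8 + 0.03q → q* = 1124, p* = 57.52.
At q = 561: demand price = 80 − 0.02·561 = 68.78; supply price = 23.8 + 0.03·561 = 40.63.
Δq = 1124 − 561 = 563; wedge = 68.78 − 40.63 = 28.15.
Deadweight loss = ½ × 563 × 28.15 = 7924.225.

7924.225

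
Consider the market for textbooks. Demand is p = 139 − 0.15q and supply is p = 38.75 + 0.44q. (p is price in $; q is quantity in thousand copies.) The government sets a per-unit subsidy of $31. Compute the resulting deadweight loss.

Competitive equilibrium: 139 − 0.15q = 38.75 + 0.44q → q* = 169.9153, p* = 113.5127.
The subsidy lowers effective supply by 31: p = 7.75 + 0.44q.
New quantity: 139 − 0.15q = 7.75 + 0.44q → q' = 222.4576.
Overproduction Δq = 222.4576 − 169.9153 = 52.5423; wedge = subsidy = 31.
Welfare loss = ½ × 52.5423 × 31 = $814.41 thousand.

$814.41 thousand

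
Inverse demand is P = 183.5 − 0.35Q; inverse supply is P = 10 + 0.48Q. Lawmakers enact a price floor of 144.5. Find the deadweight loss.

Competitive equilibrium: 183.5 − 0.35Q = 10 + 0.48Q → Q* = 209.0361, P* = 110.3373.
At the floor P = 144.5, quantity demanded = (183.5 − 144.5)/0.35 = 111.4286.
Sellers' marginal cost at Q' = 111.4286: 10 + 0.48·111.4286 = 63.4857.
ΔQ = 209.0361 − 111.4286 = 97.6075; wedge = 144.5 − 63.4857 = 81.0143.
DWL = ½ × 97.6075 × 81.0143 = 3953.80.

3953.80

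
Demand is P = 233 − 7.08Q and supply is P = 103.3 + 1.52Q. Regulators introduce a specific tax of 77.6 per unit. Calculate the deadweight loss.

Competitive equilibrium: 233 − 7.08Q = 103.3 + 1.52Q → Q* = 15.0814, P* = 126.2237.
With the tax, the buyer price exceeds the seller price by 77.6: (233 − 7.08Q) − (103.3 + 1.52Q) = 77.6 → Q' = 6.0581.
ΔQ = 15.0814 − 6.0581 = 9.0233; the wedge equals the tax, 77.6.
DWL = ½ × 9.0233 × 77.6 = 350.10.

350.10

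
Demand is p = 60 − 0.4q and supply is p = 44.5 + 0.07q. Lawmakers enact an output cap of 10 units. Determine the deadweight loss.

Competitive equilibrium: 60 − 0.4q = 44.5 + 0.07q → q* = 32.97872, p* = 46.80851.
At q = 10: demand price = 60 − 0.4·10 = 56; supply price = 44.5 + 0.07·10 = 45.2.
Δq = 32.97872 − 10 = 22.97872; wedge = 56 − 45.2 = 10.8.
DWL = ½ × 22.97872 × 10.8 = 124.09.

124.09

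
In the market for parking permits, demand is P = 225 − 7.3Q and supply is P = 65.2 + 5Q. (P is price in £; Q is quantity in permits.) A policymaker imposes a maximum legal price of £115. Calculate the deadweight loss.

£56.53

Competitive equilibrium: 225 − 7.3Q = 65.2 + 5Q → Q* = 12.9919, P* = 130.1593.
At the ceiling P = 115, quantity supplied = (115 − 65.2)/5 = 9.96.
Willingness to pay at Q' = 9.96: 225 − 7.3·9.96 = 152.292.
ΔQ = 12.9919 − 9.96 = 3.0319; wedge = 152.292 − 115 = 37.292.
Welfare loss = ½ × 3.0319 × 37.292 = £56.53.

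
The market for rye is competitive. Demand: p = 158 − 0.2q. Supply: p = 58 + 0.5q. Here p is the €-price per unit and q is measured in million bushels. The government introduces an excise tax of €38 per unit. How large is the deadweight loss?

€1031.43 million

Competitive equilibrium: 158 − 0.2q = 58 + 0.5q → q* = 142.8571, p* = 129.4286.
With the tax, the buyer price exceeds the seller price by 38: (158 − 0.2q) − (58 + 0.5q) = 38 → q' = 88.5714.
Δq = 142.8571 − 88.5714 = 54.2857; the wedge equals the tax, 38.
The triangle = ½ × 54.2857 × 38 = €1031.43 million.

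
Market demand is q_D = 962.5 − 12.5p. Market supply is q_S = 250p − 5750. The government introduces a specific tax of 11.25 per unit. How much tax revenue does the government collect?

In inverse form: demand p = 77 − 0.08q, supply p = 23 + 0.004q.
Competitive equilibrium: 77 − 0.08q = 23 + 0.004q → q* = 642.8571, p* = 25.5714.
With the tax, the buyer price exceeds the seller price by 11.25: (77 − 0.08q) − (23 + 0.004q) = 11.25 → q' = 508.9286.
Tax revenue = 11.25 × 508.9286 = 5725.45.

5725.45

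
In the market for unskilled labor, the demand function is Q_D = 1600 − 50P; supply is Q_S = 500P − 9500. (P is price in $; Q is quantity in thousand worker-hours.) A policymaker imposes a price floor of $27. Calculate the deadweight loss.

$1278.41 thousand

In inverse form: demand P = 32 − 0.02Q, supply P = 19 + 0.002Q.
Competitive equilibrium: 32 − 0.02Q = 19 + 0.002Q → Q* = 590.9091, P* = 20.1818.
At the floor P = 27, quantity demanded = (32 − 27)/0.02 = 250.
Sellers' marginal cost at Q' = 250: 19 + 0.002·250 = 19.5.
ΔQ = 590.9091 − 250 = 340.9091; wedge = 27 − 19.5 = 7.5.
Welfare loss = ½ × 340.9091 × 7.5 = $1278.41 thousand.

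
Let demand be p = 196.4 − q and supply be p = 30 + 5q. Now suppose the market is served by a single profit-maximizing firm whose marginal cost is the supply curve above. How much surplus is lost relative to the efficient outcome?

Competitive equilibrium: 196.4 − q = 30 + 5q → q* = 27.7333, p* = 168.6667.
Marginal revenue: MR = 196.4 − 2q. Set MR = MC: 196.4 − 2q = 30 + 5q → q_m = 23.7714.
Price p_m = 196.4 − 1·23.7714 = 172.6286; MC(q_m) = 30 + 5·23.7714 = 148.857.
Competitive q* = 27.7333, so Δq = 3.9619; wedge = 172.6286 − 148.857 = 23.7716.
The triangle = ½ × 3.9619 × 23.7716 = 47.09.

47.09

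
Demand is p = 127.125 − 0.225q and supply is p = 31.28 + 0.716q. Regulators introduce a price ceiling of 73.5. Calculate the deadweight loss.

865.43

Competitive equilibrium: 127.125 − 0.225q = 31.28 + 0.716q → q* = 101.85441, p* = 104.20776.
At the ceiling p = 73.5, quantity supplied = (73.5 − 31.28)/0.716 = 58.96648.
Willingness to pay at q' = 58.96648: 127.125 − 0.225·58.96648 = 113.85754.
Δq = 101.85441 − 58.96648 = 42.88793; wedge = 113.85754 − 73.5 = 40.35754.
Welfare loss = ½ × 42.88793 × 40.35754 = 865.43.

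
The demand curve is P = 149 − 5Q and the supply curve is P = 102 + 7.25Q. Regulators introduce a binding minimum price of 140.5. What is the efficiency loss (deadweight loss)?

Competitive equilibrium: 149 − 5Q = 102 + 7.25Q → Q* = 3.8367, P* = 129.8163.
At the floor P = 140.5, quantity demanded = (149 − 140.5)/5 = 1.7.
Sellers' marginal cost at Q' = 1.7: 102 + 7.25·1.7 = 114.325.
ΔQ = 3.8367 − 1.7 = 2.1367; wedge = 140.5 − 114.325 = 26.175.
Deadweight loss = ½ × 2.1367 × 26.175 = 27.96.

27.96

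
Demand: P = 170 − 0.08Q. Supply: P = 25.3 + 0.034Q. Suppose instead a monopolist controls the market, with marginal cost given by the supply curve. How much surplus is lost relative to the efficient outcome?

Competitive equilibrium: 170 − 0.08Q = 25.3 + 0.034Q → Q* = 1269.2982, P* = 68.4561.
Marginal revenue: MR = 170 − 0.16Q. Set MR = MC: 170 − 0.16Q = 25.3 + 0.034Q → Q_m = 745.8763.
Price P_m = 170 − 0.08·745.8763 = 110.3299; MC(Q_m) = 25.3 + 0.034·745.8763 = 50.6598.
Competitive Q* = 1269.2982, so ΔQ = 523.4219; wedge = 110.3299 − 50.6598 = 59.6701.
Deadweight loss = ½ × 523.4219 × 59.6701 = 15616.32.

15616.32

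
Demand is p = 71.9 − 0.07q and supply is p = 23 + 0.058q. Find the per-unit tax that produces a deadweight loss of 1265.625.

18

Competitive equilibrium: 71.9 − 0.07q = 23 + 0.058q → q* = 382.0313, p* = 45.1578.
A tax t gives Δq = t/0.128 and wedge t, so DWL = t²/0.256.
t²/0.256 = 1265.625 → t² = 324 → t = 18.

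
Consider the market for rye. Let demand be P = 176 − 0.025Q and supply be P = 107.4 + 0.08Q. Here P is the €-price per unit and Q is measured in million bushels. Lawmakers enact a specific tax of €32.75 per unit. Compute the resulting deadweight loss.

Competitive equilibrium: 176 − 0.025Q = 107.4 + 0.08Q → Q* = 653.3333, P* = 159.6667.
With the tax, the buyer price exceeds the seller price by 32.75: (176 − 0.025Q) − (107.4 + 0.08Q) = 32.75 → Q' = 341.4286.
ΔQ = 653.3333 − 341.4286 = 311.9047; the wedge equals the tax, 32.75.
The triangle = ½ × 311.9047 × 32.75 = €5107.44 million.

€5107.44 million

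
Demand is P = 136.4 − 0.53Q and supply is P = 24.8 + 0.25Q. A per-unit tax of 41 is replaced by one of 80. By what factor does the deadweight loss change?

Competitive equilibrium: 136.4 − 0.53Q = 24.8 + 0.25Q → Q* = 143.0769, P* = 60.5692.
For a per-unit tax t: ΔQ = t/0.78, so DWL = ½·t·(t/0.78) = t²/1.56.
At t = 41: DWL = 1077.564. At t = 80: DWL = 4102.564.
Ratio = (80/41)² = 3.807.

3.807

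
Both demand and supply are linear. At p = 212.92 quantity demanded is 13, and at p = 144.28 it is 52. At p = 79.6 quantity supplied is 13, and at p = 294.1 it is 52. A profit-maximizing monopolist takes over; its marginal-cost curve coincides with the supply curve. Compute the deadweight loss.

135.95

Demand slope = (144.28 − 212.92)/(52 − 13) = −1.76, so p = 235.8 − 1.76q.
Supply slope = (294.1 − 79.6)/(52 − 13) = 5.5, so p = 8.1 + 5.5q.
Competitive equilibrium: 235.8 − 1.76q = 8.1 + 5.5q → q* = 31.3636, p* = 180.6.
Marginal revenue: MR = 235.8 − 3.52q. Set MR = MC: 235.8 − 3.52q = 8.1 + 5.5q → q_m = 25.2439.
Price p_m = 235.8 − 1.76·25.2439 = 191.3707; MC(q_m) = 8.1 + 5.5·25.2439 = 146.9415.
Competitive q* = 31.3636, so Δq = 6.1197; wedge = 191.3707 − 146.9415 = 44.4292.
Welfare loss = ½ × 6.1197 × 44.4292 = 135.95.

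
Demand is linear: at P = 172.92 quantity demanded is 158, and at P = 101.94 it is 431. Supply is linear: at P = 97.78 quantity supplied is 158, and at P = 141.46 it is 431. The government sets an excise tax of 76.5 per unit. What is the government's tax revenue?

Demand slope = (101.94 − 172.92)/(431 − 158) = −0.26, so P = 214 − 0.26Q.
Supply slope = (141.46 − 97.78)/(431 − 158) = 0.16, so P = 72.5 + 0.16Q.
Competitive equilibrium: 214 − 0.26Q = 72.5 + 0.16Q → Q* = 336.9048, P* = 126.4048.
With the tax, the buyer price exceeds the seller price by 76.5: (214 − 0.26Q) − (72.5 + 0.16Q) = 76.5 → Q' = 154.7619.
Tax revenue = 76.5 × 154.7619 = 11839.29.

11839.29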